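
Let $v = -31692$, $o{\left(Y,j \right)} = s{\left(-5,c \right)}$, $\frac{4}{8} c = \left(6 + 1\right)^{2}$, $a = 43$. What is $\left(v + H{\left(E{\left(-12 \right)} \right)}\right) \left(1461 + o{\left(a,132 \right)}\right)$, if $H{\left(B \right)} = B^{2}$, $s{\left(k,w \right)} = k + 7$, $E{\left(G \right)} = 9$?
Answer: $-46246893$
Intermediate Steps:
$c = 98$ ($c = 2 \left(6 + 1\right)^{2} = 2 \cdot 7^{2} = 2 \cdot 49 = 98$)
$s{\left(k,w \right)} = 7 + k$
$o{\left(Y,j \right)} = 2$ ($o{\left(Y,j \right)} = 7 - 5 = 2$)
$\left(v + H{\left(E{\left(-12 \right)} \right)}\right) \left(1461 + o{\left(a,132 \right)}\right) = \left(-31692 + 9^{2}\right) \left(1461 + 2\right) = \left(-31692 + 81\right) 1463 = \left(-31611\right) 1463 = -46246893$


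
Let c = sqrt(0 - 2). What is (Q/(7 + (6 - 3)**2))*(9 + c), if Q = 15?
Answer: 135/16 + 15*I*sqrt(2)/16 ≈ 8.4375 + 1.3258*I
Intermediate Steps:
c = I*sqrt(2) (c = sqrt(-2) = I*sqrt(2) ≈ 1.4142*I)
(Q/(7 + (6 - 3)**2))*(9 + c) = (15/(7 + (6 - 3)**2))*(9 + I*sqrt(2)) = (15/(7 + 3**2))*(9 + I*sqrt(2)) = (15/(7 + 9))*(9 + I*sqrt(2)) = (15/16)*(9 + I*sqrt(2)) = (15*(1/16))*(9 + I*sqrt(2)) = 15*(9 + I*sqrt(2))/16 = 135/16 + 15*I*sqrt(2)/16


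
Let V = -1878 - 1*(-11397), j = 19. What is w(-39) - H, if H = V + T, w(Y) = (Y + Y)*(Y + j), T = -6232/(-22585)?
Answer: -179760247/22585 ≈ -7959.3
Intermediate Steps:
T = 6232/22585 (T = -6232*(-1/22585) = 6232/22585 ≈ 0.27594)
V = 9519 (V = -1878 + 11397 = 9519)
w(Y) = 2*Y*(19 + Y) (w(Y) = (Y + Y)*(Y + 19) = (2*Y)*(19 + Y) = 2*Y*(19 + Y))
H = 214992847/22585 (H = 9519 + 6232/22585 = 214992847/22585 ≈ 9519.3)
w(-39) - H = 2*(-39)*(19 - 39) - 1*214992847/22585 = 2*(-39)*(-20) - 214992847/22585 = 1560 - 214992847/22585 = -179760247/22585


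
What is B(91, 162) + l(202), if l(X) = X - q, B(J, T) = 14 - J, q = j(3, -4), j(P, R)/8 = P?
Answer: 101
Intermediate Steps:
j(P, R) = 8*P
q = 24 (q = 8*3 = 24)
l(X) = -24 + X (l(X) = X - 1*24 = X - 24 = -24 + X)
B(91, 162) + l(202) = (14 - 1*91) + (-24 + 202) = (14 - 91) + 178 = -77 + 178 = 101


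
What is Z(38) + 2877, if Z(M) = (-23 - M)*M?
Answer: 559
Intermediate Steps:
Z(M) = M*(-23 - M)
Z(38) + 2877 = -1*38*(23 + 38) + 2877 = -1*38*61 + 2877 = -2318 + 2877 = 559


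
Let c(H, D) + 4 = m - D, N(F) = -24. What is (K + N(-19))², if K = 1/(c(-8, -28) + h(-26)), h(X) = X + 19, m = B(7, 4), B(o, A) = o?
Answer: 330625/576 ≈ 574.00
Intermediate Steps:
m = 7
c(H, D) = 3 - D (c(H, D) = -4 + (7 - D) = 3 - D)
h(X) = 19 + X
K = 1/24 (K = 1/((3 - 1*(-28)) + (19 - 26)) = 1/((3 + 28) - 7) = 1/(31 - 7) = 1/24 ≈ 0.041667)
(K + N(-19))² = (1/24 - 24)² = (-575/24)² = 330625/576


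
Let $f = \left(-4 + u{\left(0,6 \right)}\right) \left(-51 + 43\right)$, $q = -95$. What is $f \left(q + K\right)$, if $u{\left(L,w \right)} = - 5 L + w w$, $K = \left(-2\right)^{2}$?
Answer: $23296$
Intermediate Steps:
$K = 4$
$u{\left(L,w \right)} = w^{2} - 5 L$ ($u{\left(L,w \right)} = - 5 L + w^{2} = w^{2} - 5 L$)
$f = -256$ ($f = \left(-4 + \left(6^{2} - 0\right)\right) \left(-51 + 43\right) = \left(-4 + \left(36 + 0\right)\right) \left(-8\right) = \left(-4 + 36\right) \left(-8\right) = 32 \left(-8\right) = -256$)
$f \left(q + K\right) = - 256 \left(-95 + 4\right) = \left(-256\right) \left(-91\right) = 23296$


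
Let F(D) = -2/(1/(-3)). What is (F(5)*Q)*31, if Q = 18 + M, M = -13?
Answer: 930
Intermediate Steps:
Q = 5 (Q = 18 - 13 = 5)
F(D) = 6 (F(D) = -2/(1*(-⅓)) = -2/(-⅓) = -2*(-3) = 6)
(F(5)*Q)*31 = (6*5)*31 = 30*31 = 930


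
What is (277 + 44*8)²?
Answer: 395641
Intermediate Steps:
(277 + 44*8)² = (277 + 352)² = 629² = 395641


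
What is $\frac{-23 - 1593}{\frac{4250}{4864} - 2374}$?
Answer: $\frac{38912}{57143} \approx 0.68096$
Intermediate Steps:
$\frac{-23 - 1593}{\frac{4250}{4864} - 2374} = \frac{-23 + \left(-1987 + 394\right)}{4250 \cdot \frac{1}{4864} - 2374} = \frac{-23 - 1593}{\frac{2125}{2432} - 2374} = - \frac{1616}{- \frac{5771443}{2432}} = \left(-1616\right) \left(- \frac{2432}{5771443}\right) = \frac{38912}{57143}$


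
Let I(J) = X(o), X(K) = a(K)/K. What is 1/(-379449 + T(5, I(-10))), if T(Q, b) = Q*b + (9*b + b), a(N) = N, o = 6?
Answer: -1/379434 ≈ -2.6355e-6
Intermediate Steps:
X(K) = 1 (X(K) = K/K = 1)
I(J) = 1
T(Q, b) = 10*b + Q*b (T(Q, b) = Q*b + 10*b = 10*b + Q*b)
1/(-379449 + T(5, I(-10))) = 1/(-379449 + 1*(10 + 5)) = 1/(-379449 + 1*15) = 1/(-379449 + 15) = 1/(-379434) = -1/379434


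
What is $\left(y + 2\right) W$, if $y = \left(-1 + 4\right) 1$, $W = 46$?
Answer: $230$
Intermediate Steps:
$y = 3$ ($y = 3 \cdot 1 = 3$)
$\left(y + 2\right) W = \left(3 + 2\right) 46 = 5 \cdot 46 = 230$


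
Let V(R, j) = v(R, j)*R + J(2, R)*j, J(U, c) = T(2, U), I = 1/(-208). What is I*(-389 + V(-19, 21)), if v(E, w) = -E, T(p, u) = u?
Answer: 177/52 ≈ 3.4038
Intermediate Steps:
I = -1/208 ≈ -0.0048077
J(U, c) = U
V(R, j) = -R**2 + 2*j (V(R, j) = (-R)*R + 2*j = -R**2 + 2*j)
I*(-389 + V(-19, 21)) = -(-389 + (-1*(-19)**2 + 2*21))/208 = -(-389 + (-1*361 + 42))/208 = -(-389 + (-361 + 42))/208 = -(-389 - 319)/208 = -1/208*(-708) = 177/52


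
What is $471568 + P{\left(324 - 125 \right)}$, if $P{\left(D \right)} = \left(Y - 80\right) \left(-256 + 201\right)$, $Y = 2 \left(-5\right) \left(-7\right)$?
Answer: $472118$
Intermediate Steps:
$Y = 70$ ($Y = \left(-10\right) \left(-7\right) = 70$)
$P{\left(D \right)} = 550$ ($P{\left(D \right)} = \left(70 - 80\right) \left(-256 + 201\right) = \left(-10\right) \left(-55\right) = 550$)
$471568 + P{\left(324 - 125 \right)} = 471568 + 550 = 472118$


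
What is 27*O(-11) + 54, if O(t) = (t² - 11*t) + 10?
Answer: 6858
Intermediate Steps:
O(t) = 10 + t² - 11*t
27*O(-11) + 54 = 27*(10 + (-11)² - 11*(-11)) + 54 = 27*(10 + 121 + 121) + 54 = 27*252 + 54 = 6804 + 54 = 6858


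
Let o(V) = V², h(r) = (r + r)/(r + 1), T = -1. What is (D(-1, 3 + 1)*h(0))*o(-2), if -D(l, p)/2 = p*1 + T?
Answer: 0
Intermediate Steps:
h(r) = 2*r/(1 + r) (h(r) = (2*r)/(1 + r) = 2*r/(1 + r))
D(l, p) = 2 - 2*p (D(l, p) = -2*(p*1 - 1) = -2*(p - 1) = -2*(-1 + p) = 2 - 2*p)
(D(-1, 3 + 1)*h(0))*o(-2) = ((2 - 2*(3 + 1))*(2*0/(1 + 0)))*(-2)² = ((2 - 2*4)*(2*0/1))*4 = ((2 - 8)*(2*0*1))*4 = -6*0*4 = 0*4 = 0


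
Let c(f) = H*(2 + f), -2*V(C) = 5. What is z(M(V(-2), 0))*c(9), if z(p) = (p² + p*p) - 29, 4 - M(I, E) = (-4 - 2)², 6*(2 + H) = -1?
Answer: -96239/2 ≈ -48120.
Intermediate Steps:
H = -13/6 (H = -2 + (⅙)*(-1) = -2 - ⅙ = -13/6 ≈ -2.1667)
V(C) = -5/2 (V(C) = -½*5 = -5/2)
c(f) = -13/3 - 13*f/6 (c(f) = -13*(2 + f)/6 = -13/3 - 13*f/6)
M(I, E) = -32 (M(I, E) = 4 - (-4 - 2)² = 4 - 1*(-6)² = 4 - 1*36 = 4 - 36 = -32)
z(p) = -29 + 2*p² (z(p) = (p² + p²) - 29 = 2*p² - 29 = -29 + 2*p²)
z(M(V(-2), 0))*c(9) = (-29 + 2*(-32)²)*(-13/3 - 13/6*9) = (-29 + 2*1024)*(-13/3 - 39/2) = (-29 + 2048)*(-143/6) = 2019*(-143/6) = -96239/2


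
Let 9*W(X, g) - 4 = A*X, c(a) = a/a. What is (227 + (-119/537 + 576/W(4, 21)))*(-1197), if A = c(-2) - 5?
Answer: 43971396/179 ≈ 2.4565e+5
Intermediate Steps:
c(a) = 1
A = -4 (A = 1 - 5 = -4)
W(X, g) = 4/9 - 4*X/9 (W(X, g) = 4/9 + (-4*X)/9 = 4/9 - 4*X/9)
(227 + (-119/537 + 576/W(4, 21)))*(-1197) = (227 + (-119/537 + 576/(4/9 - 4/9*4)))*(-1197) = (227 + (-119*1/537 + 576/(4/9 - 16/9)))*(-1197) = (227 + (-119/537 + 576/(-4/3)))*(-1197) = (227 + (-119/537 + 576*(-3/4)))*(-1197) = (227 + (-119/537 - 432))*(-1197) = (227 - 232103/537)*(-1197) = -110204/537*(-1197) = 43971396/179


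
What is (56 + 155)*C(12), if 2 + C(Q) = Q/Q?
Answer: -211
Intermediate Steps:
C(Q) = -1 (C(Q) = -2 + Q/Q = -2 + 1 = -1)
(56 + 155)*C(12) = (56 + 155)*(-1) = 211*(-1) = -211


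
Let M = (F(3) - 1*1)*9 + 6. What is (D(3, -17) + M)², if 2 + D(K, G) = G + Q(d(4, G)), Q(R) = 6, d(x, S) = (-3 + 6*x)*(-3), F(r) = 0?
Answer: 256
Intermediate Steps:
d(x, S) = 9 - 18*x
D(K, G) = 4 + G (D(K, G) = -2 + (G + 6) = -2 + (6 + G) = 4 + G)
M = -3 (M = (0 - 1*1)*9 + 6 = (0 - 1)*9 + 6 = -1*9 + 6 = -9 + 6 = -3)
(D(3, -17) + M)² = ((4 - 17) - 3)² = (-13 - 3)² = (-16)² = 256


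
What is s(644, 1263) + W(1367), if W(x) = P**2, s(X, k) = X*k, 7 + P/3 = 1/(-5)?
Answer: 20345964/25 ≈ 8.1384e+5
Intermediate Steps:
P = -108/5 (P = -21 + 3/(-5) = -21 + 3*(-1/5) = -21 - 3/5 = -108/5 ≈ -21.600)
W(x) = 11664/25 (W(x) = (-108/5)**2 = 11664/25)
s(644, 1263) + W(1367) = 644*1263 + 11664/25 = 813372 + 11664/25 = 20345964/25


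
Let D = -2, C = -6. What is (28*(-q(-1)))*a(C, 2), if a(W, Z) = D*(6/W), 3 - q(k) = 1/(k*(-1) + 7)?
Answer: -161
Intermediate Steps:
q(k) = 3 - 1/(7 - k) (q(k) = 3 - 1/(k*(-1) + 7) = 3 - 1/(-k + 7) = 3 - 1/(7 - k))
a(W, Z) = -12/W
(28*(-q(-1)))*a(C, 2) = (28*(-(-20 + 3*(-1))/(-7 - 1)))*(-12/(-6)) = (28*(-(-20 - 3)/(-8)))*(-12*(-⅙)) = (28*(-(-1)*(-23)/8))*2 = (28*(-1*23/8))*2 = (28*(-23/8))*2 = -161/2*2 = -161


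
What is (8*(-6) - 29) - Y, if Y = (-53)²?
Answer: -2886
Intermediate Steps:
Y = 2809
(8*(-6) - 29) - Y = (8*(-6) - 29) - 1*2809 = (-48 - 29) - 2809 = -77 - 2809 = -2886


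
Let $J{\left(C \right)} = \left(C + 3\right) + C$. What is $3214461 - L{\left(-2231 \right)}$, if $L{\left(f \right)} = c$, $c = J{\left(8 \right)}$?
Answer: $3214442$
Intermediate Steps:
$J{\left(C \right)} = 3 + 2 C$ ($J{\left(C \right)} = \left(3 + C\right) + C = 3 + 2 C$)
$c = 19$ ($c = 3 + 2 \cdot 8 = 3 + 16 = 19$)
$L{\left(f \right)} = 19$
$3214461 - L{\left(-2231 \right)} = 3214461 - 19 = 3214442$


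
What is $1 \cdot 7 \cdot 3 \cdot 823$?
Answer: $17283$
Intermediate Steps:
$1 \cdot 7 \cdot 3 \cdot 823 = 7 \cdot 3 \cdot 823 = 21 \cdot 823 = 17283$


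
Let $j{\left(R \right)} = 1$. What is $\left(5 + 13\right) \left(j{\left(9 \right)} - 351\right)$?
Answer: $-6300$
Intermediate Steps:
$\left(5 + 13\right) \left(j{\left(9 \right)} - 351\right) = \left(5 + 13\right) \left(1 - 351\right) = 18 \left(-350\right) = -6300$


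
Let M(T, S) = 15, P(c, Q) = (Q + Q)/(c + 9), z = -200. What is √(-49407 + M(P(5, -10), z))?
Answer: 84*I*√7 ≈ 222.24*I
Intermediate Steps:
P(c, Q) = 2*Q/(9 + c) (P(c, Q) = (2*Q)/(9 + c) = 2*Q/(9 + c))
√(-49407 + M(P(5, -10), z)) = √(-49407 + 15) = √(-49392) = 84*I*√7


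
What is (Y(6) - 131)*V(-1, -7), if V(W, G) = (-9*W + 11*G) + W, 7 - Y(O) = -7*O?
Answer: 5658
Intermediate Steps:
Y(O) = 7 + 7*O (Y(O) = 7 - (-7)*O = 7 + 7*O)
V(W, G) = -8*W + 11*G
(Y(6) - 131)*V(-1, -7) = ((7 + 7*6) - 131)*(-8*(-1) + 11*(-7)) = ((7 + 42) - 131)*(8 - 77) = (49 - 131)*(-69) = -82*(-69) = 5658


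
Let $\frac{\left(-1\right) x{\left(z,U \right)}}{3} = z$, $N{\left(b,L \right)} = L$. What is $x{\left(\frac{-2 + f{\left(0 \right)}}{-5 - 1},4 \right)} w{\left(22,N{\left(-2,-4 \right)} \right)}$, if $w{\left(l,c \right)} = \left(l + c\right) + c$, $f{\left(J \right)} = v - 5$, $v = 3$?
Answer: $-28$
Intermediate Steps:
$f{\left(J \right)} = -2$ ($f{\left(J \right)} = 3 - 5 = -2$)
$w{\left(l,c \right)} = l + 2 c$ ($w{\left(l,c \right)} = \left(c + l\right) + c = l + 2 c$)
$x{\left(z,U \right)} = - 3 z$
$x{\left(\frac{-2 + f{\left(0 \right)}}{-5 - 1},4 \right)} w{\left(22,N{\left(-2,-4 \right)} \right)} = - 3 \frac{-2 - 2}{-5 - 1} \left(22 + 2 \left(-4\right)\right) = - 3 \left(- \frac{4}{-6}\right) \left(22 - 8\right) = - 3 \left(\left(-4\right) \left(- \frac{1}{6}\right)\right) 14 = \left(-3\right) \frac{2}{3} \cdot 14 = \left(-2\right) 14 = -28$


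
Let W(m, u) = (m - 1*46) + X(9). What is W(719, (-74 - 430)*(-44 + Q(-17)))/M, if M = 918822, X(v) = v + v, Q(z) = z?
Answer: 691/918822 ≈ 0.00075205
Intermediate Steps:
X(v) = 2*v
W(m, u) = -28 + m (W(m, u) = (m - 1*46) + 2*9 = (m - 46) + 18 = (-46 + m) + 18 = -28 + m)
W(719, (-74 - 430)*(-44 + Q(-17)))/M = (-28 + 719)/918822 = 691*(1/918822) = 691/918822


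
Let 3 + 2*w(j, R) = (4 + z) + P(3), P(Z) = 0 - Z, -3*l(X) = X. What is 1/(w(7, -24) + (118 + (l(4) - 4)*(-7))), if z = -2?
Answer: 3/460 ≈ 0.0065217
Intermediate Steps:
l(X) = -X/3
P(Z) = -Z
w(j, R) = -2 (w(j, R) = -3/2 + ((4 - 2) - 1*3)/2 = -3/2 + (2 - 3)/2 = -3/2 + (1/2)*(-1) = -3/2 - 1/2 = -2)
1/(w(7, -24) + (118 + (l(4) - 4)*(-7))) = 1/(-2 + (118 + (-1/3*4 - 4)*(-7))) = 1/(-2 + (118 + (-4/3 - 4)*(-7))) = 1/(-2 + (118 - 16/3*(-7))) = 1/(-2 + (118 + 112/3)) = 1/(-2 + 466/3) = 1/(460/3) = 3/460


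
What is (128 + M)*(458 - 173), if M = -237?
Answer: -31065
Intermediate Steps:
(128 + M)*(458 - 173) = (128 - 237)*(458 - 173) = -109*285 = -31065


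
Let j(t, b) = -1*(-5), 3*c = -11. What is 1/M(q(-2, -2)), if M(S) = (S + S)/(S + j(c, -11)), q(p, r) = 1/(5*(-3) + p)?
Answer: -42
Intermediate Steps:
c = -11/3 (c = (1/3)*(-11) = -11/3 ≈ -3.6667)
j(t, b) = 5
q(p, r) = 1/(-15 + p)
M(S) = 2*S/(5 + S) (M(S) = (S + S)/(S + 5) = (2*S)/(5 + S) = 2*S/(5 + S))
1/M(q(-2, -2)) = 1/(2/((-15 - 2)*(5 + 1/(-15 - 2)))) = 1/(2/(-17*(5 + 1/(-17)))) = 1/(2*(-1/17)/(5 - 1/17)) = 1/(2*(-1/17)/(84/17)) = 1/(2*(-1/17)*(17/84)) = 1/(-1/42) = -42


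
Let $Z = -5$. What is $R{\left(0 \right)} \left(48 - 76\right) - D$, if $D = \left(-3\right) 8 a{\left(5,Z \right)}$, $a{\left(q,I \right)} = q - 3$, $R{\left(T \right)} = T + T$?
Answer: $48$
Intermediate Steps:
$R{\left(T \right)} = 2 T$
$a{\left(q,I \right)} = -3 + q$ ($a{\left(q,I \right)} = q - 3 = -3 + q$)
$D = -48$ ($D = \left(-3\right) 8 \left(-3 + 5\right) = \left(-24\right) 2 = -48$)
$R{\left(0 \right)} \left(48 - 76\right) - D = 2 \cdot 0 \left(48 - 76\right) - -48 = 0 \left(-28\right) + 48 = 0 + 48 = 48$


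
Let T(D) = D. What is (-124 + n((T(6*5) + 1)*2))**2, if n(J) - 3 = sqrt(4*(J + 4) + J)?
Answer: (121 - sqrt(326))**2 ≈ 10598.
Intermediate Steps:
n(J) = 3 + sqrt(16 + 5*J) (n(J) = 3 + sqrt(4*(J + 4) + J) = 3 + sqrt(4*(4 + J) + J) = 3 + sqrt((16 + 4*J) + J) = 3 + sqrt(16 + 5*J))
(-124 + n((T(6*5) + 1)*2))**2 = (-124 + (3 + sqrt(16 + 5*((6*5 + 1)*2))))**2 = (-124 + (3 + sqrt(16 + 5*((30 + 1)*2))))**2 = (-124 + (3 + sqrt(16 + 5*(31*2))))**2 = (-124 + (3 + sqrt(16 + 5*62)))**2 = (-124 + (3 + sqrt(16 + 310)))**2 = (-124 + (3 + sqrt(326)))**2 = (-121 + sqrt(326))**2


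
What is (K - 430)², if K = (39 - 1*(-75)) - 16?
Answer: 110224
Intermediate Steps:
K = 98 (K = (39 + 75) - 16 = 114 - 16 = 98)
(K - 430)² = (98 - 430)² = (-332)² = 110224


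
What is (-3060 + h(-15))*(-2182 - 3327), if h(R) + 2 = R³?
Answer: 35461433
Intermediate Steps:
h(R) = -2 + R³
(-3060 + h(-15))*(-2182 - 3327) = (-3060 + (-2 + (-15)³))*(-2182 - 3327) = (-3060 + (-2 - 3375))*(-5509) = (-3060 - 3377)*(-5509) = -6437*(-5509) = 35461433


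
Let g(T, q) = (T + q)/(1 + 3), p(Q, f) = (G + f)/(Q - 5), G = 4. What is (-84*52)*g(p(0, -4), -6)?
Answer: 6552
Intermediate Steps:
p(Q, f) = (4 + f)/(-5 + Q) (p(Q, f) = (4 + f)/(Q - 5) = (4 + f)/(-5 + Q))
g(T, q) = T/4 + q/4 (g(T, q) = (T + q)/4 = (T + q)*(¼) = T/4 + q/4)
(-84*52)*g(p(0, -4), -6) = (-84*52)*(((4 - 4)/(-5 + 0))/4 + (¼)*(-6)) = -4368*((0/(-5))/4 - 3/2) = -4368*((-⅕*0)/4 - 3/2) = -4368*((¼)*0 - 3/2) = -4368*(0 - 3/2) = -4368*(-3/2) = 6552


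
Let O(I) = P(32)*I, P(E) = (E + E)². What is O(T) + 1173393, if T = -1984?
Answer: -6953071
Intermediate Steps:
P(E) = 4*E² (P(E) = (2*E)² = 4*E²)
O(I) = 4096*I (O(I) = (4*32²)*I = (4*1024)*I = 4096*I)
O(T) + 1173393 = 4096*(-1984) + 1173393 = -8126464 + 1173393 = -6953071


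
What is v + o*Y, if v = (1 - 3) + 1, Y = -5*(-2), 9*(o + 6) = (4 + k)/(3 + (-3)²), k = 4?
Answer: -1627/27 ≈ -60.259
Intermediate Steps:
o = -160/27 (o = -6 + ((4 + 4)/(3 + (-3)²))/9 = -6 + (8/(3 + 9))/9 = -6 + (8/12)/9 = -6 + (8*(1/12))/9 = -6 + (⅑)*(⅔) = -6 + 2/27 = -160/27 ≈ -5.9259)
Y = 10
v = -1 (v = -2 + 1 = -1)
v + o*Y = -1 - 160/27*10 = -1 - 1600/27 = -1627/27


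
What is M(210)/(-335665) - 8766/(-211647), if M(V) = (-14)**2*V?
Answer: -384596742/4736166017 ≈ -0.081204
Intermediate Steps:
M(V) = 196*V
M(210)/(-335665) - 8766/(-211647) = (196*210)/(-335665) - 8766/(-211647) = 41160*(-1/335665) - 8766*(-1/211647) = -8232/67133 + 2922/70549 = -384596742/4736166017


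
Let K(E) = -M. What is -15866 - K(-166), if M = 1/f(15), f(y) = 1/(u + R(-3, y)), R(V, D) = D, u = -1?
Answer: -15852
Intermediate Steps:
f(y) = 1/(-1 + y)
M = 14 (M = 1/(1/(-1 + 15)) = 1/(1/14) = 14)
K(E) = -14 (K(E) = -1*14 = -14)
-15866 - K(-166) = -15866 - 1*(-14) = -15866 + 14 = -15852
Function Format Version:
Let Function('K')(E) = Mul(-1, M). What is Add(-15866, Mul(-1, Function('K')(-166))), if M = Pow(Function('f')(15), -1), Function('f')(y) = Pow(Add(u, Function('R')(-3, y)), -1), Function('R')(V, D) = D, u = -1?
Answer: -15852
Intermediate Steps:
Function('f')(y) = Pow(Add(-1, y), -1)
M = 14 (M = Pow(Pow(Add(-1, 15), -1), -1) = Pow(Pow(14, -1), -1) = Pow(Rational(1, 14), -1) = 14)
Function('K')(E) = -14 (Function('K')(E) = Mul(-1, 14) = -14)
Add(-15866, Mul(-1, Function('K')(-166))) = Add(-15866, Mul(-1, -14)) = Add(-15866, 14) = -15852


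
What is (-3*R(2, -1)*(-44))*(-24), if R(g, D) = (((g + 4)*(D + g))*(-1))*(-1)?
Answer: -19008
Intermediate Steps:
R(g, D) = (4 + g)*(D + g) (R(g, D) = (((4 + g)*(D + g))*(-1))*(-1) = -(4 + g)*(D + g)*(-1) = (4 + g)*(D + g))
(-3*R(2, -1)*(-44))*(-24) = (-3*(2² + 4*(-1) + 4*2 - 1*2)*(-44))*(-24) = (-3*(4 - 4 + 8 - 2)*(-44))*(-24) = (-3*6*(-44))*(-24) = -18*(-44)*(-24) = 792*(-24) = -19008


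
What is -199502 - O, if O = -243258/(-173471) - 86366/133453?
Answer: -4618533741882714/23150225363 ≈ -1.9950e+5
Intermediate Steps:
O = 17481513488/23150225363 (O = -243258*(-1/173471) - 86366*1/133453 = 243258/173471 - 86366/133453 = 17481513488/23150225363 ≈ 0.75513)
-199502 - O = -199502 - 1*17481513488/23150225363 = -199502 - 17481513488/23150225363 = -4618533741882714/23150225363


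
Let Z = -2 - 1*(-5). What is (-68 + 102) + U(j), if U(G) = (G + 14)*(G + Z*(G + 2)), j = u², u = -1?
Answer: 184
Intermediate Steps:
j = 1 (j = (-1)² = 1)
Z = 3 (Z = -2 + 5 = 3)
U(G) = (6 + 4*G)*(14 + G) (U(G) = (G + 14)*(G + 3*(G + 2)) = (14 + G)*(G + 3*(2 + G)) = (14 + G)*(G + (6 + 3*G)) = (14 + G)*(6 + 4*G) = (6 + 4*G)*(14 + G))
(-68 + 102) + U(j) = (-68 + 102) + (84 + 4*1² + 62*1) = 34 + (84 + 4*1 + 62) = 34 + (84 + 4 + 62) = 34 + 150 = 184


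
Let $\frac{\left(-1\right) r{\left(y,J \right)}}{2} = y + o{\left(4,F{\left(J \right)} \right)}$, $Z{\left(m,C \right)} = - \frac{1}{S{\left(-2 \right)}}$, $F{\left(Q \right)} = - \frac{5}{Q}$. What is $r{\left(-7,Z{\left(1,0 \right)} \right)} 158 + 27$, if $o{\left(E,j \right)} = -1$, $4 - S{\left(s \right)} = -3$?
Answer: $2555$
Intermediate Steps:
$S{\left(s \right)} = 7$ ($S{\left(s \right)} = 4 - -3 = 4 + 3 = 7$)
$Z{\left(m,C \right)} = - \frac{1}{7}$
$r{\left(y,J \right)} = 2 - 2 y$ ($r{\left(y,J \right)} = - 2 \left(y - 1\right) = - 2 \left(-1 + y\right) = 2 - 2 y$)
$r{\left(-7,Z{\left(1,0 \right)} \right)} 158 + 27 = \left(2 - -14\right) 158 + 27 = \left(2 + 14\right) 158 + 27 = 16 \cdot 158 + 27 = 2528 + 27 = 2555$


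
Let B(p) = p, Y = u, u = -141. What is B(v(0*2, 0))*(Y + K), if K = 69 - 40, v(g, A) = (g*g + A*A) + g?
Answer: 0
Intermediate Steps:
v(g, A) = g + A² + g² (v(g, A) = (g² + A²) + g = (A² + g²) + g = g + A² + g²)
Y = -141
K = 29
B(v(0*2, 0))*(Y + K) = (0*2 + 0² + (0*2)²)*(-141 + 29) = (0 + 0 + 0²)*(-112) = (0 + 0 + 0)*(-112) = 0*(-112) = 0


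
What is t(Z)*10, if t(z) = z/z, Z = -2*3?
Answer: 10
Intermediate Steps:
Z = -6
t(z) = 1
t(Z)*10 = 1*10 = 10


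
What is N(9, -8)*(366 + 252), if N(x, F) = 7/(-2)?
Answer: -2163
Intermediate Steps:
N(x, F) = -7/2 (N(x, F) = 7*(-½) = -7/2)
N(9, -8)*(366 + 252) = -7*(366 + 252)/2 = -7/2*618 = -2163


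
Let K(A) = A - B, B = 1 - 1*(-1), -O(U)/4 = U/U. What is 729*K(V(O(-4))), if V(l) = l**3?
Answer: -48114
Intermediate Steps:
O(U) = -4 (O(U) = -4*U/U = -4*1 = -4)
B = 2 (B = 1 + 1 = 2)
K(A) = -2 + A (K(A) = A - 1*2 = A - 2 = -2 + A)
729*K(V(O(-4))) = 729*(-2 + (-4)**3) = 729*(-2 - 64) = 729*(-66) = -48114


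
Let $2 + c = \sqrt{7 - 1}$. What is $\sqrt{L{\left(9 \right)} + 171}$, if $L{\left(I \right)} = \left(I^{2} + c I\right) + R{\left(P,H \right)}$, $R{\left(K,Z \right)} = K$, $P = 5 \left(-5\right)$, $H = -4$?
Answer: $\sqrt{209 + 9 \sqrt{6}} \approx 15.2$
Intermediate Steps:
$P = -25$
$c = -2 + \sqrt{6}$ ($c = -2 + \sqrt{7 - 1} = -2 + \sqrt{6} \approx 0.44949$)
$L{\left(I \right)} = -25 + I^{2} + I \left(-2 + \sqrt{6}\right)$ ($L{\left(I \right)} = \left(I^{2} + \left(-2 + \sqrt{6}\right) I\right) - 25 = \left(I^{2} + I \left(-2 + \sqrt{6}\right)\right) - 25 = -25 + I^{2} + I \left(-2 + \sqrt{6}\right)$)
$\sqrt{L{\left(9 \right)} + 171} = \sqrt{\left(-25 + 9^{2} - 9 \left(2 - \sqrt{6}\right)\right) + 171} = \sqrt{\left(-25 + 81 - \left(18 - 9 \sqrt{6}\right)\right) + 171} = \sqrt{\left(38 + 9 \sqrt{6}\right) + 171} = \sqrt{209 + 9 \sqrt{6}}$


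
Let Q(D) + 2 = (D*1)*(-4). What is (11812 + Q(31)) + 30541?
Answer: 42227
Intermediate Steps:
Q(D) = -2 - 4*D (Q(D) = -2 + (D*1)*(-4) = -2 + D*(-4) = -2 - 4*D)
(11812 + Q(31)) + 30541 = (11812 + (-2 - 4*31)) + 30541 = (11812 + (-2 - 124)) + 30541 = (11812 - 126) + 30541 = 11686 + 30541 = 42227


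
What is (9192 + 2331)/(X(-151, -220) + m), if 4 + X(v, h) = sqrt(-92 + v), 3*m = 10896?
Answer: 41805444/13162627 - 103707*I*sqrt(3)/13162627 ≈ 3.1761 - 0.013647*I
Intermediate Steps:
m = 3632 (m = (1/3)*10896 = 3632)
X(v, h) = -4 + sqrt(-92 + v)
(9192 + 2331)/(X(-151, -220) + m) = (9192 + 2331)/((-4 + sqrt(-92 - 151)) + 3632) = 11523/((-4 + sqrt(-243)) + 3632) = 11523/((-4 + 9*I*sqrt(3)) + 3632) = 11523/(3628 + 9*I*sqrt(3))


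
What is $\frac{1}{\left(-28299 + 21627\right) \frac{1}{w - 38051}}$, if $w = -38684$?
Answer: $\frac{76735}{6672} \approx 11.501$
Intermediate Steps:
$\frac{1}{\left(-28299 + 21627\right) \frac{1}{w - 38051}} = \frac{1}{\left(-28299 + 21627\right) \frac{1}{-38684 - 38051}} = \frac{1}{\left(-6672\right) \frac{1}{-76735}} = \frac{1}{\left(-6672\right) \left(- \frac{1}{76735}\right)} = \frac{1}{\frac{6672}{76735}} = \frac{76735}{6672}$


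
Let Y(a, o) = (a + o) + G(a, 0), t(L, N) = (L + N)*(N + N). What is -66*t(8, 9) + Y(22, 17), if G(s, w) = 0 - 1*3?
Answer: -20160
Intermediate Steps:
t(L, N) = 2*N*(L + N) (t(L, N) = (L + N)*(2*N) = 2*N*(L + N))
G(s, w) = -3 (G(s, w) = 0 - 3 = -3)
Y(a, o) = -3 + a + o (Y(a, o) = (a + o) - 3 = -3 + a + o)
-66*t(8, 9) + Y(22, 17) = -132*9*(8 + 9) + (-3 + 22 + 17) = -132*9*17 + 36 = -66*306 + 36 = -20196 + 36 = -20160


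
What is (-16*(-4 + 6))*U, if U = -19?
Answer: 608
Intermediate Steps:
(-16*(-4 + 6))*U = -16*(-4 + 6)*(-19) = -16*2*(-19) = -32*(-19) = 608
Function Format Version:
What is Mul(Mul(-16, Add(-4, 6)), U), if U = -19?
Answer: 608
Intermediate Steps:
Mul(Mul(-16, Add(-4, 6)), U) = Mul(Mul(-16, Add(-4, 6)), -19) = Mul(Mul(-16, 2), -19) = Mul(-32, -19) = 608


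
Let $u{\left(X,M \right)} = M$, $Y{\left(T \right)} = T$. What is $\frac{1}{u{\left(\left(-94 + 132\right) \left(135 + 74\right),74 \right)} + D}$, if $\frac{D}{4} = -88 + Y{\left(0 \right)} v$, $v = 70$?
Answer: $- \frac{1}{278} \approx -0.0035971$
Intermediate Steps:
$D = -352$ ($D = 4 \left(-88 + 0 \cdot 70\right) = 4 \left(-88 + 0\right) = 4 \left(-88\right) = -352$)
$\frac{1}{u{\left(\left(-94 + 132\right) \left(135 + 74\right),74 \right)} + D} = \frac{1}{74 - 352} = \frac{1}{-278} = - \frac{1}{278}$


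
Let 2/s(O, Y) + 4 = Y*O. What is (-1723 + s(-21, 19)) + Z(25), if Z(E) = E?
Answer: -684296/403 ≈ -1698.0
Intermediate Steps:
s(O, Y) = 2/(-4 + O*Y) (s(O, Y) = 2/(-4 + Y*O) = 2/(-4 + O*Y))
(-1723 + s(-21, 19)) + Z(25) = (-1723 + 2/(-4 - 21*19)) + 25 = (-1723 + 2/(-4 - 399)) + 25 = (-1723 + 2/(-403)) + 25 = (-1723 + 2*(-1/403)) + 25 = (-1723 - 2/403) + 25 = -694371/403 + 25 = -684296/403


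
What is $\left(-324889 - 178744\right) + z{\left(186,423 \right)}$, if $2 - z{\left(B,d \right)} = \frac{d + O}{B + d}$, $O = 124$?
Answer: $- \frac{306711826}{609} \approx -5.0363 \cdot 10^{5}$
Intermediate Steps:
$z{\left(B,d \right)} = 2 - \frac{124 + d}{B + d}$ ($z{\left(B,d \right)} = 2 - \frac{d + 124}{B + d} = 2 - \frac{124 + d}{B + d}$)
$\left(-324889 - 178744\right) + z{\left(186,423 \right)} = \left(-324889 - 178744\right) + \frac{-124 + 423 + 2 \cdot 186}{186 + 423} = -503633 + \frac{-124 + 423 + 372}{609} = -503633 + \frac{1}{609} \cdot 671 = -503633 + \frac{671}{609} = - \frac{306711826}{609}$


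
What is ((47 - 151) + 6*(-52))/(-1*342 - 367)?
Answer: 416/709 ≈ 0.58674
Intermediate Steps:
((47 - 151) + 6*(-52))/(-1*342 - 367) = (-104 - 312)/(-342 - 367) = -416/(-709) = -416*(-1/709) = 416/709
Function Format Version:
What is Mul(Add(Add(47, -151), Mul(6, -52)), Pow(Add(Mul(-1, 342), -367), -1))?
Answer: Rational(416, 709) ≈ 0.58674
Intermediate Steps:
Mul(Add(Add(47, -151), Mul(6, -52)), Pow(Add(Mul(-1, 342), -367), -1)) = Mul(Add(-104, -312), Pow(Add(-342, -367), -1)) = Mul(-416, Pow(-709, -1)) = Mul(-416, Rational(-1, 709)) = Rational(416, 709)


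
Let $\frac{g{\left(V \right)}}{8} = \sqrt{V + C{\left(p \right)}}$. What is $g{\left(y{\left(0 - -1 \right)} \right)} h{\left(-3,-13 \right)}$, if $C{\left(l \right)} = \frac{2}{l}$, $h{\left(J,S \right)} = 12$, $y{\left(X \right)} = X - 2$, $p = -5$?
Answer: $\frac{96 i \sqrt{35}}{5} \approx 113.59 i$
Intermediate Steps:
$y{\left(X \right)} = -2 + X$
$g{\left(V \right)} = 8 \sqrt{- \frac{2}{5} + V}$ ($g{\left(V \right)} = 8 \sqrt{V + \frac{2}{-5}} = 8 \sqrt{V + 2 \left(- \frac{1}{5}\right)} = 8 \sqrt{V - \frac{2}{5}} = 8 \sqrt{- \frac{2}{5} + V}$)
$g{\left(y{\left(0 - -1 \right)} \right)} h{\left(-3,-13 \right)} = \frac{8 \sqrt{-10 + 25 \left(-2 + \left(0 - -1\right)\right)}}{5} \cdot 12 = \frac{8 \sqrt{-10 + 25 \left(-2 + \left(0 + 1\right)\right)}}{5} \cdot 12 = \frac{8 \sqrt{-10 + 25 \left(-2 + 1\right)}}{5} \cdot 12 = \frac{8 \sqrt{-10 + 25 \left(-1\right)}}{5} \cdot 12 = \frac{8 \sqrt{-10 - 25}}{5} \cdot 12 = \frac{8 \sqrt{-35}}{5} \cdot 12 = \frac{8 i \sqrt{35}}{5} \cdot 12 = \frac{96 i \sqrt{35}}{5}$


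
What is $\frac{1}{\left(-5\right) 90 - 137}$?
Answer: $- \frac{1}{587} \approx -0.0017036$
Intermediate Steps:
$\frac{1}{\left(-5\right) 90 - 137} = \frac{1}{-450 - 137} = \frac{1}{-587} = - \frac{1}{587}$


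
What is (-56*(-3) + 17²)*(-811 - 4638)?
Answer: -2490193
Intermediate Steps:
(-56*(-3) + 17²)*(-811 - 4638) = (168 + 289)*(-5449) = 457*(-5449) = -2490193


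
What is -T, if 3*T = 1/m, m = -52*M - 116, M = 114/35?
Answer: 35/29964 ≈ 0.0011681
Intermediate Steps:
M = 114/35 (M = 114*(1/35) = 114/35 ≈ 3.2571)
m = -9988/35 (m = -52*114/35 - 116 = -5928/35 - 116 = -9988/35 ≈ -285.37)
T = -35/29964 (T = 1/(3*(-9988/35)) = (1/3)*(-35/9988) = -35/29964 ≈ -0.0011681)
-T = -1*(-35/29964) = 35/29964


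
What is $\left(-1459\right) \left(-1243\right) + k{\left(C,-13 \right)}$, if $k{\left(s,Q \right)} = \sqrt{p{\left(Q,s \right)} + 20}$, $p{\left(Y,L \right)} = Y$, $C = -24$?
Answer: $1813537 + \sqrt{7} \approx 1.8135 \cdot 10^{6}$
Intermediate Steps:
$k{\left(s,Q \right)} = \sqrt{20 + Q}$ ($k{\left(s,Q \right)} = \sqrt{Q + 20} = \sqrt{20 + Q}$)
$\left(-1459\right) \left(-1243\right) + k{\left(C,-13 \right)} = \left(-1459\right) \left(-1243\right) + \sqrt{20 - 13} = 1813537 + \sqrt{7}$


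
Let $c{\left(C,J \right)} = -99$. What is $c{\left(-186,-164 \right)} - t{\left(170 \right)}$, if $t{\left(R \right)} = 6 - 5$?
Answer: $-100$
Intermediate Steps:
$t{\left(R \right)} = 1$
$c{\left(-186,-164 \right)} - t{\left(170 \right)} = -99 - 1 = -100$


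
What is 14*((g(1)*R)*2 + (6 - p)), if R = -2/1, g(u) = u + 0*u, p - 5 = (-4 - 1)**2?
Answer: -392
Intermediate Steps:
p = 30 (p = 5 + (-4 - 1)**2 = 5 + (-5)**2 = 5 + 25 = 30)
g(u) = u (g(u) = u + 0 = u)
R = -2 (R = -2*1 = -2)
14*((g(1)*R)*2 + (6 - p)) = 14*((1*(-2))*2 + (6 - 1*30)) = 14*(-2*2 + (6 - 30)) = 14*(-4 - 24) = 14*(-28) = -392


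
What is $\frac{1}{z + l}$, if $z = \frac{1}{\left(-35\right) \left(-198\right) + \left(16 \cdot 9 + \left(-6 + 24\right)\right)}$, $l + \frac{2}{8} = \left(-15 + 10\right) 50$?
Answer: $- \frac{1773}{443693} \approx -0.003996$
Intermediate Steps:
$l = - \frac{1001}{4}$ ($l = - \frac{1}{4} + \left(-15 + 10\right) 50 = - \frac{1}{4} - 250 = - \frac{1001}{4} \approx -250.25$)
$z = \frac{1}{7092}$ ($z = \frac{1}{6930 + \left(144 + 18\right)} = \frac{1}{6930 + 162} = \frac{1}{7092} \approx 0.000141$)
$\frac{1}{z + l} = \frac{1}{\frac{1}{7092} - \frac{1001}{4}} = \frac{1}{- \frac{443693}{1773}} = - \frac{1773}{443693}$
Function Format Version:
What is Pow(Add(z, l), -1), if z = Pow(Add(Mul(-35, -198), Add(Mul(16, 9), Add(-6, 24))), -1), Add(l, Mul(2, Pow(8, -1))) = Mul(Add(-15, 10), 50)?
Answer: Rational(-1773, 443693) ≈ -0.0039960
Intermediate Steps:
l = Rational(-1001, 4) (l = Add(Rational(-1, 4), Mul(Add(-15, 10), 50)) = Add(Rational(-1, 4), Mul(-5, 50)) = Add(Rational(-1, 4), -250) = Rational(-1001, 4) ≈ -250.25)
z = Rational(1, 7092) (z = Pow(Add(6930, Add(144, 18)), -1) = Pow(Add(6930, 162), -1) = Pow(7092, -1) = Rational(1, 7092) ≈ 0.00014100)
Pow(Add(z, l), -1) = Pow(Add(Rational(1, 7092), Rational(-1001, 4)), -1) = Pow(Rational(-443693, 1773), -1) = Rational(-1773, 443693)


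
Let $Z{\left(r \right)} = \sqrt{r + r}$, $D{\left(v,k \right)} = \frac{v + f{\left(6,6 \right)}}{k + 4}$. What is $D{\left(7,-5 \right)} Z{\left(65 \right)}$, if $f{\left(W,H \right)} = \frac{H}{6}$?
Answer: $- 8 \sqrt{130} \approx -91.214$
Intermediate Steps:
$f{\left(W,H \right)} = \frac{H}{6}$ ($f{\left(W,H \right)} = H \frac{1}{6} = \frac{H}{6}$)
$D{\left(v,k \right)} = \frac{1 + v}{4 + k}$ ($D{\left(v,k \right)} = \frac{v + \frac{1}{6} \cdot 6}{k + 4} = \frac{v + 1}{4 + k} = \frac{1 + v}{4 + k}$)
$Z{\left(r \right)} = \sqrt{2} \sqrt{r}$ ($Z{\left(r \right)} = \sqrt{2 r} = \sqrt{2} \sqrt{r}$)
$D{\left(7,-5 \right)} Z{\left(65 \right)} = \frac{1 + 7}{4 - 5} \sqrt{2} \sqrt{65} = \frac{1}{-1} \cdot 8 \sqrt{130} = \left(-1\right) 8 \sqrt{130} = - 8 \sqrt{130}$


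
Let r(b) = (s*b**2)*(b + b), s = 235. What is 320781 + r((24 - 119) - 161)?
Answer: -7884970739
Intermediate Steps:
r(b) = 470*b**3 (r(b) = (235*b**2)*(b + b) = (235*b**2)*(2*b) = 470*b**3)
320781 + r((24 - 119) - 161) = 320781 + 470*((24 - 119) - 161)**3 = 320781 + 470*(-95 - 161)**3 = 320781 + 470*(-256)**3 = 320781 + 470*(-16777216) = 320781 - 7885291520 = -7884970739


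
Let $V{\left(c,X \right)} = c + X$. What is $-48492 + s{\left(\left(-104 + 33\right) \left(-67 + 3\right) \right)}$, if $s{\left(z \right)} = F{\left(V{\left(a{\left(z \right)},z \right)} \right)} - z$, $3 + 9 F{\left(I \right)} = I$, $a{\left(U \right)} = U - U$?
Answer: $- \frac{472783}{9} \approx -52531.0$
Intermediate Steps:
$a{\left(U \right)} = 0$
$V{\left(c,X \right)} = X + c$
$F{\left(I \right)} = - \frac{1}{3} + \frac{I}{9}$
$s{\left(z \right)} = - \frac{1}{3} - \frac{8 z}{9}$ ($s{\left(z \right)} = \left(- \frac{1}{3} + \frac{z + 0}{9}\right) - z = \left(- \frac{1}{3} + \frac{z}{9}\right) - z = - \frac{1}{3} - \frac{8 z}{9}$)
$-48492 + s{\left(\left(-104 + 33\right) \left(-67 + 3\right) \right)} = -48492 - \left(\frac{1}{3} + \frac{8 \left(-104 + 33\right) \left(-67 + 3\right)}{9}\right) = -48492 - \left(\frac{1}{3} + \frac{8 \left(\left(-71\right) \left(-64\right)\right)}{9}\right) = -48492 - \frac{36355}{9} = - \frac{472783}{9}$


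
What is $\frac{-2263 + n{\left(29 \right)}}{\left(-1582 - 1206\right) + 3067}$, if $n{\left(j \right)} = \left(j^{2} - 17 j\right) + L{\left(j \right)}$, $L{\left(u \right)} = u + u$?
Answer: $- \frac{619}{93} \approx -6.6559$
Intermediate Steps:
$L{\left(u \right)} = 2 u$
$n{\left(j \right)} = j^{2} - 15 j$ ($n{\left(j \right)} = \left(j^{2} - 17 j\right) + 2 j = j^{2} - 15 j$)
$\frac{-2263 + n{\left(29 \right)}}{\left(-1582 - 1206\right) + 3067} = \frac{-2263 + 29 \left(-15 + 29\right)}{\left(-1582 - 1206\right) + 3067} = \frac{-2263 + 29 \cdot 14}{-2788 + 3067} = \frac{-2263 + 406}{279} = \left(-1857\right) \frac{1}{279} = - \frac{619}{93}$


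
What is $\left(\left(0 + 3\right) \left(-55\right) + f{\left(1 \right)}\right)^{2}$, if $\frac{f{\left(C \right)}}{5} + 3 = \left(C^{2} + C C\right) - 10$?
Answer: $48400$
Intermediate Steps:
$f{\left(C \right)} = -65 + 10 C^{2}$ ($f{\left(C \right)} = -15 + 5 \left(\left(C^{2} + C C\right) - 10\right) = -15 + 5 \left(\left(C^{2} + C^{2}\right) - 10\right) = -15 + 5 \left(2 C^{2} - 10\right) = -15 + 5 \left(-10 + 2 C^{2}\right) = -15 + \left(-50 + 10 C^{2}\right) = -65 + 10 C^{2}$)
$\left(\left(0 + 3\right) \left(-55\right) + f{\left(1 \right)}\right)^{2} = \left(\left(0 + 3\right) \left(-55\right) - \left(65 - 10 \cdot 1^{2}\right)\right)^{2} = \left(3 \left(-55\right) + \left(-65 + 10 \cdot 1\right)\right)^{2} = \left(-165 + \left(-65 + 10\right)\right)^{2} = \left(-165 - 55\right)^{2} = \left(-220\right)^{2} = 48400$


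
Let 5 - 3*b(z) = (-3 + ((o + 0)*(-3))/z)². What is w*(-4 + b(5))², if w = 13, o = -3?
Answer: 578773/5625 ≈ 102.89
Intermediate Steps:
b(z) = 5/3 - (-3 + 9/z)²/3 (b(z) = 5/3 - (-3 + ((-3 + 0)*(-3))/z)²/3 = 5/3 - (-3 + (-3*(-3))/z)²/3 = 5/3 - (-3 + 9/z)²/3)
w*(-4 + b(5))² = 13*(-4 + (-4/3 - 27/5² + 18/5))² = 13*(-4 + (-4/3 - 27*1/25 + 18*(⅕)))² = 13*(-4 + (-4/3 - 27/25 + 18/5))² = 13*(-4 + 89/75)² = 13*(-211/75)² = 13*(44521/5625) = 578773/5625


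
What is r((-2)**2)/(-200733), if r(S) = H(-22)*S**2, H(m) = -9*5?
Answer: 240/66911 ≈ 0.0035869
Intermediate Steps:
H(m) = -45
r(S) = -45*S**2
r((-2)**2)/(-200733) = -45*((-2)**2)**2/(-200733) = -45*4**2*(-1/200733) = -45*16*(-1/200733) = -720*(-1/200733) = 240/66911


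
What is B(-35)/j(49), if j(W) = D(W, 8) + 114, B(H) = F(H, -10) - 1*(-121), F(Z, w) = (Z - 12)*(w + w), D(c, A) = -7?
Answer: 1061/107 ≈ 9.9159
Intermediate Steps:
F(Z, w) = 2*w*(-12 + Z) (F(Z, w) = (-12 + Z)*(2*w) = 2*w*(-12 + Z))
B(H) = 361 - 20*H (B(H) = 2*(-10)*(-12 + H) - 1*(-121) = (240 - 20*H) + 121 = 361 - 20*H)
j(W) = 107 (j(W) = -7 + 114 = 107)
B(-35)/j(49) = (361 - 20*(-35))/107 = (361 + 700)*(1/107) = 1061*(1/107) = 1061/107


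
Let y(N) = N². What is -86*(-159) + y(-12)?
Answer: 13818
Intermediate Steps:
-86*(-159) + y(-12) = -86*(-159) + (-12)² = 13674 + 144 = 13818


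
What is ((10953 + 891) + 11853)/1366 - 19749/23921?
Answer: 539878803/32676086 ≈ 16.522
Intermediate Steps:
((10953 + 891) + 11853)/1366 - 19749/23921 = (11844 + 11853)*(1/1366) - 19749*1/23921 = 23697*(1/1366) - 19749/23921 = 23697/1366 - 19749/23921 = 539878803/32676086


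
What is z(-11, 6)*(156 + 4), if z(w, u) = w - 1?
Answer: -1920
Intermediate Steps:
z(w, u) = -1 + w
z(-11, 6)*(156 + 4) = (-1 - 11)*(156 + 4) = -12*160 = -1920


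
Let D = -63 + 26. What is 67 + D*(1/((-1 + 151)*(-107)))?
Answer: 1075387/16050 ≈ 67.002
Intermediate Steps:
D = -37
67 + D*(1/((-1 + 151)*(-107))) = 67 - 37/((-1 + 151)*(-107)) = 67 - 37*(-1)/(150*107) = 67 - 37*(-1/16050) = 67 + 37/16050 = 1075387/16050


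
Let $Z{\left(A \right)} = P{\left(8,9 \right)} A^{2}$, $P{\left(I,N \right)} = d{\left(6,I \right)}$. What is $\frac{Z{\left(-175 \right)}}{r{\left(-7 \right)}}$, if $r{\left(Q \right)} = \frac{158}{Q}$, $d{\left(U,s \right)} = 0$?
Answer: $0$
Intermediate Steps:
$P{\left(I,N \right)} = 0$
$Z{\left(A \right)} = 0$ ($Z{\left(A \right)} = 0 A^{2} = 0$)
$\frac{Z{\left(-175 \right)}}{r{\left(-7 \right)}} = \frac{0}{158 \frac{1}{-7}} = \frac{0}{158 \left(- \frac{1}{7}\right)} = \frac{0}{- \frac{158}{7}} = 0 \left(- \frac{7}{158}\right) = 0$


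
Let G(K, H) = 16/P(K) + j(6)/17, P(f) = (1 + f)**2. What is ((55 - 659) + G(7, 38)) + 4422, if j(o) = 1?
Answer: 259645/68 ≈ 3818.3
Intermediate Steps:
G(K, H) = 1/17 + 16/(1 + K)**2 (G(K, H) = 16/((1 + K)**2) + 1/17 = 16/(1 + K)**2 + 1*(1/17) = 16/(1 + K)**2 + 1/17 = 1/17 + 16/(1 + K)**2)
((55 - 659) + G(7, 38)) + 4422 = ((55 - 659) + (1/17 + 16/(1 + 7)**2)) + 4422 = (-604 + (1/17 + 16/8**2)) + 4422 = (-604 + (1/17 + 16*(1/64))) + 4422 = (-604 + (1/17 + 1/4)) + 4422 = (-604 + 21/68) + 4422 = -41051/68 + 4422 = 259645/68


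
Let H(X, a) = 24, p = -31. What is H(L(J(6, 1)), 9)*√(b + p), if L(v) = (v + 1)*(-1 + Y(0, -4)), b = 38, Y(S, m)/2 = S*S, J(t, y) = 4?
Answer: 24*√7 ≈ 63.498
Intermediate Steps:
Y(S, m) = 2*S² (Y(S, m) = 2*(S*S) = 2*S²)
L(v) = -1 - v (L(v) = (v + 1)*(-1 + 2*0²) = (1 + v)*(-1 + 2*0) = (1 + v)*(-1 + 0) = (1 + v)*(-1) = -1 - v)
H(L(J(6, 1)), 9)*√(b + p) = 24*√(38 - 31) = 24*√7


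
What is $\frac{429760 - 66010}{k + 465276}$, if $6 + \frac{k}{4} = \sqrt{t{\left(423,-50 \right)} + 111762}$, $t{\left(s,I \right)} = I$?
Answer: $\frac{21154426875}{27057204514} - \frac{363750 \sqrt{6982}}{13528602257} \approx 0.77959$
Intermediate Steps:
$k = -24 + 16 \sqrt{6982}$ ($k = -24 + 4 \sqrt{-50 + 111762} = -24 + 4 \sqrt{111712} = -24 + 4 \cdot 4 \sqrt{6982} = -24 + 16 \sqrt{6982} \approx 1312.9$)
$\frac{429760 - 66010}{k + 465276} = \frac{429760 - 66010}{\left(-24 + 16 \sqrt{6982}\right) + 465276} = \frac{363750}{465252 + 16 \sqrt{6982}}$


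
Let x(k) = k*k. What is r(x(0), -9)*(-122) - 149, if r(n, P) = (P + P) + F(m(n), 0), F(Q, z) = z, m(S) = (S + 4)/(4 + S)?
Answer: 2047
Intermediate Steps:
x(k) = k²
m(S) = 1 (m(S) = (4 + S)/(4 + S) = 1)
r(n, P) = 2*P (r(n, P) = (P + P) + 0 = 2*P + 0 = 2*P)
r(x(0), -9)*(-122) - 149 = (2*(-9))*(-122) - 149 = -18*(-122) - 149 = 2196 - 149 = 2047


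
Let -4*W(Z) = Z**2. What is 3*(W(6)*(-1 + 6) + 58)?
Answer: 39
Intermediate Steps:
W(Z) = -Z**2/4
3*(W(6)*(-1 + 6) + 58) = 3*((-1/4*6**2)*(-1 + 6) + 58) = 3*(-1/4*36*5 + 58) = 3*(-9*5 + 58) = 3*(-45 + 58) = 3*13 = 39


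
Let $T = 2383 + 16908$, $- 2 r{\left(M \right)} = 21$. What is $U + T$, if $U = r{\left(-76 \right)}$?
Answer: $\frac{38561}{2} \approx 19281.0$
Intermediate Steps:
$r{\left(M \right)} = - \frac{21}{2}$ ($r{\left(M \right)} = \left(- \frac{1}{2}\right) 21 = - \frac{21}{2}$)
$U = - \frac{21}{2} \approx -10.5$
$T = 19291$
$U + T = - \frac{21}{2} + 19291 = \frac{38561}{2}$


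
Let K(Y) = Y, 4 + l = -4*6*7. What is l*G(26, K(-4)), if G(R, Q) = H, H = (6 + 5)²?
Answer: -20812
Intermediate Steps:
l = -172 (l = -4 - 4*6*7 = -4 - 24*7 = -4 - 168 = -172)
H = 121 (H = 11² = 121)
G(R, Q) = 121
l*G(26, K(-4)) = -172*121 = -20812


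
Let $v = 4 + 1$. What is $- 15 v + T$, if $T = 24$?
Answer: $-51$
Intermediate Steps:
$v = 5$
$- 15 v + T = \left(-15\right) 5 + 24 = -75 + 24 = -51$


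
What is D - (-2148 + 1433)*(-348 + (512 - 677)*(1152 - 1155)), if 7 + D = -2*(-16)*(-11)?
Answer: 104746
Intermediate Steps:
D = -359 (D = -7 - 2*(-16)*(-11) = -7 + 32*(-11) = -7 - 352 = -359)
D - (-2148 + 1433)*(-348 + (512 - 677)*(1152 - 1155)) = -359 - (-2148 + 1433)*(-348 + (512 - 677)*(1152 - 1155)) = -359 - (-715)*(-348 - 165*(-3)) = -359 - (-715)*(-348 + 495) = -359 - (-715)*147 = -359 - 1*(-105105) = -359 + 105105 = 104746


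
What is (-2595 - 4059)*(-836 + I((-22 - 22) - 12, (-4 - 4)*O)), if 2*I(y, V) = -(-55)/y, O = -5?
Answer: 311696649/56 ≈ 5.5660e+6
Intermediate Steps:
I(y, V) = 55/(2*y) (I(y, V) = (-(-55)/y)/2 = (55/y)/2 = 55/(2*y))
(-2595 - 4059)*(-836 + I((-22 - 22) - 12, (-4 - 4)*O)) = (-2595 - 4059)*(-836 + 55/(2*((-22 - 22) - 12))) = -6654*(-836 + 55/(2*(-44 - 12))) = -6654*(-836 + (55/2)/(-56)) = -6654*(-836 + (55/2)*(-1/56)) = -6654*(-836 - 55/112) = -6654*(-93687/112) = 311696649/56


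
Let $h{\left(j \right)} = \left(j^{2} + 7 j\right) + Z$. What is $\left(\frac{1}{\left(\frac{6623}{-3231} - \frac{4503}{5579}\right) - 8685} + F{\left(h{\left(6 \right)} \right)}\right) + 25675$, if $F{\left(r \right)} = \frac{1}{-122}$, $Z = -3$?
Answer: $\frac{490541916940570897}{19105825734950} \approx 25675.0$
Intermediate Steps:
$h{\left(j \right)} = -3 + j^{2} + 7 j$ ($h{\left(j \right)} = \left(j^{2} + 7 j\right) - 3 = -3 + j^{2} + 7 j$)
$F{\left(r \right)} = - \frac{1}{122}$
$\left(\frac{1}{\left(\frac{6623}{-3231} - \frac{4503}{5579}\right) - 8685} + F{\left(h{\left(6 \right)} \right)}\right) + 25675 = \left(\frac{1}{\left(\frac{6623}{-3231} - \frac{4503}{5579}\right) - 8685} - \frac{1}{122}\right) + 25675 = \left(\frac{1}{\left(6623 \left(- \frac{1}{3231}\right) - \frac{4503}{5579}\right) - 8685} - \frac{1}{122}\right) + 25675 = \left(\frac{1}{\left(- \frac{6623}{3231} - \frac{4503}{5579}\right) - 8685} - \frac{1}{122}\right) + 25675 = \left(\frac{1}{- \frac{51498910}{18025749} - 8685} - \frac{1}{122}\right) + 25675 = \left(\frac{1}{- \frac{156605128975}{18025749}} - \frac{1}{122}\right) + 25675 = \left(- \frac{18025749}{156605128975} - \frac{1}{122}\right) + 25675 = - \frac{158804270353}{19105825734950} + 25675 = \frac{490541916940570897}{19105825734950}$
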